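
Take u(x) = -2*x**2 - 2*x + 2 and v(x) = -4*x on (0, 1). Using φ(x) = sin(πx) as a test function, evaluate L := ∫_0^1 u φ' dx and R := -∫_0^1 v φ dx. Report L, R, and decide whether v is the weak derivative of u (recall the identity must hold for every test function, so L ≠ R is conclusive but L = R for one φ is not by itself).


LHS = 8/π, RHS = 4/π. No, v is not the weak derivative of u.

u(x) = -2*x**2 - 2*x + 2, classical derivative u'(x) = -4*x - 2.
φ(x) = sin(πx), so φ'(x) = π*cos(π*x).
Note φ(0) = φ(1) = 0, so the boundary term u·φ vanishes.
LHS = ∫_0^1 u(x) φ'(x) dx = ∫_0^1 (-2*π*x^2*cos(π*x) - 2*π*x*cos(π*x) + 2*π*cos(π*x)) dx. Term by term:
  ∫_0^1 2*π*cos(π*x) dx = 0;  ∫_0^1 -2*π*x*cos(π*x) dx = 4/π;  ∫_0^1 -2*π*x^2*cos(π*x) dx = 4/π.
Sum: 0 + 4/π + 4/π = 8/π.
So LHS = 8/π.
∫_0^1 v(x) φ(x) dx = ∫_0^1 (-4*x*sin(π*x)) dx. Term by term:
  ∫_0^1 -4*x*sin(π*x) dx = -4/π.
So RHS = -∫_0^1 v(x) φ(x) dx = 4/π.
LHS − RHS = 4/π ≠ 0, so the identity fails.
(For a valid weak derivative the identity must hold for EVERY test function, in particular this one. The failure shows v is NOT the weak derivative of u.)
Correct weak derivative would be u'(x) = -4*x - 2.


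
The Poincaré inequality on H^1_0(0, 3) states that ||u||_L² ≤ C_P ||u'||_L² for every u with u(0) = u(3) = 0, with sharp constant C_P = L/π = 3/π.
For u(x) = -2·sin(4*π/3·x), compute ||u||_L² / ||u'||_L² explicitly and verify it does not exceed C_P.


||u||_L² / ||u'||_L² = 3/(4*π) < C_P = 3/π.

u(x) = -2·sin(4*π/3·x), so u'(x) = -8*π*cos(4*π*x/3)/3.
Writing u(x) = A·sin(kπx/L) with A = -2 and k = 4, use ∫_0^L sin²(kπx/L) dx = L/2 and ∫_0^L cos²(kπx/L) dx = L/2.
u² = 4·sin²(4*π/3·x) and (u')² = 64*π^2/9·cos²(4*π/3·x), and each of sin², cos² integrates to L/2 = 3/2 over (0, 3).
∫_0^3 u² dx = 6, so ||u||_L² = sqrt(6).
∫_0^3 (u')² dx = 32*π^2/3, so ||u'||_L² = 4*sqrt(6)*π/3.
Ratio ||u||_L² / ||u'||_L² = 3/(4*π).
Sharp Poincaré constant on H^1_0(0, 3) is C_P = L/π = 3/π, achieved by sin(π/3·x).
This is the k = 4 harmonic; the ratio L/(kπ) is strictly less than C_P = L/π, consistent with the sharp inequality ||u||_L² ≤ C_P ||u'||_L².


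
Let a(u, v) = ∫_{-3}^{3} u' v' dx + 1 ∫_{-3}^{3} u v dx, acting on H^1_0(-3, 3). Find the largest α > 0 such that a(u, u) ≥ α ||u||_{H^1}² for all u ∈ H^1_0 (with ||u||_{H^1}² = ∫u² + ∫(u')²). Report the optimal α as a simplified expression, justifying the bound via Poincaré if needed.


α = 1

Coercivity of a(·,·) on H^1_0(-3, 3) means a(u, u) ≥ α ||u||_{H^1}² for every u ∈ H^1_0.
The interval has length L = 6, and Poincaré/coercivity depend only on L. Here a(u, u) = ∫(u')² + (1)·∫u².
Here c = 1 ≥ 1, so a(u,u) = ∫(u')² + c∫u² ≥ ∫(u')² + ∫u² = ||u||_{H^1}², i.e. α = 1 works. No larger α is possible: a(u,u) ≥ α||u||_{H^1}² means (1−α)∫(u')² ≥ (α−c)∫u², and for the modes u_n = sin(nπ(x−x₀)/L) (x₀ the left endpoint) one has ∫u_n²/∫(u_n')² = (L/(nπ))² → 0, so a(u_n,u_n)/||u_n||_{H^1}² → 1. Hence the optimal constant is α = 1.
Therefore α = 1.


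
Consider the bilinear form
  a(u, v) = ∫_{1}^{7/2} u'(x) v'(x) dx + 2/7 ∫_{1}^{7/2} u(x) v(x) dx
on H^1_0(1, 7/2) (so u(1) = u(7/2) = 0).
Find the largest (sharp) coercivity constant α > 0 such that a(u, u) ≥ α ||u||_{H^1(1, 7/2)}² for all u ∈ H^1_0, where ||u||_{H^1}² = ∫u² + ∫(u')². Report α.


α = 2*(25 + 14*π^2)/(7*(25 + 4*π^2))

Coercivity of a(·,·) on H^1_0(1, 7/2) means a(u, u) ≥ α ||u||_{H^1}² for every u ∈ H^1_0.
The interval has length L = 5/2, and Poincaré/coercivity depend only on L. Here a(u, u) = ∫(u')² + (2/7)·∫u².
Here 0 < c = 2/7 < 1. The condition a(u,u) ≥ α||u||_{H^1}² reads (1−α)∫(u')² ≥ (α−c)∫u². Any admissible α is ≤ 1 (rapidly oscillating u have ∫u²/∫(u')² → 0), and α = 1 would force 0 ≥ (1−c)∫u², impossible since c < 1; so 1−α > 0. By the sharp Poincaré inequality on H^1_0 of an interval of length L, ∫(u')² ≥ (π/L)²∫u² with equality for the first sine mode sin(π(x−x₀)/L) (x₀ the left endpoint), so the inequality holds for all u iff (1−α)(π/L)² ≥ α − c, i.e. α ≤ ((π/L)² + c)/((π/L)² + 1) = (1 + c(L/π)²)/(1 + (L/π)²). With (π/L)² = 4*π^2/25 and c = 2/7, the largest admissible constant is α = ((π/L)² + c)/((π/L)² + 1).
Simplifying, α = 2*(25 + 14*π^2)/(7*(25 + 4*π^2)).


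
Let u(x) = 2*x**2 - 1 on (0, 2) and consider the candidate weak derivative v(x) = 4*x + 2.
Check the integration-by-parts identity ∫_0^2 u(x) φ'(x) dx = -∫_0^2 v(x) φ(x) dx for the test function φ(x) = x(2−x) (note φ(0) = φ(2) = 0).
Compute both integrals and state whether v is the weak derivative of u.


LHS = -16/3, RHS = -8. No, v is not the weak derivative of u.

u(x) = 2*x**2 - 1, classical derivative u'(x) = 4*x.
φ(x) = x(2−x), so φ'(x) = 2 - 2*x.
Note φ(0) = φ(2) = 0, so the boundary term u·φ vanishes.
LHS = ∫_0^2 u(x) φ'(x) dx = ∫_0^2 (-4*x^3 + 4*x^2 + 2*x - 2) dx. Term by term:
  ∫_0^2 -4*x^3 dx = -16;  ∫_0^2 4*x^2 dx = 32/3;  ∫_0^2 2*x dx = 4;
  ∫_0^2 -2 dx = -4.
Sum: -16 + 32/3 + 4 − 4 = -16/3.
So LHS = -16/3.
∫_0^2 v(x) φ(x) dx = ∫_0^2 (-4*x^3 + 6*x^2 + 4*x) dx. Term by term:
  ∫_0^2 -4*x^3 dx = -16;  ∫_0^2 6*x^2 dx = 16;  ∫_0^2 4*x dx = 8.
Sum: -16 + 16 + 8 = 8.
So RHS = -∫_0^2 v(x) φ(x) dx = -8.
LHS − RHS = 8/3 ≠ 0, so the identity fails.
(For a valid weak derivative the identity must hold for EVERY test function, in particular this one. The failure shows v is NOT the weak derivative of u.)
Correct weak derivative would be u'(x) = 4*x.


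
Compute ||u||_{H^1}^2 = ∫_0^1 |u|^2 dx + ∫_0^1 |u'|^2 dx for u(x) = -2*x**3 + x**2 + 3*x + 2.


||u||_{H^1}^2 = 239/14

The H^1 norm (squared) on an interval (0, L) is
  ||u||_{H^1}^2 = ∫_0^L u(x)^2 dx + ∫_0^L u'(x)^2 dx.
Compute u'(x) = -6*x**2 + 2*x + 3.
Then u(x)^2 = 4*x**6 - 4*x**5 - 11*x**4 - 2*x**3 + 13*x**2 + 12*x + 4 and u'(x)^2 = 36*x**4 - 24*x**3 - 32*x**2 + 12*x + 9.
Integrate each monomial from 0 to 1 using ∫_0^1 c·x^n dx = c·1^(n+1)/(n+1):
  ∫_0^1 u(x)^2 dx = ∫_0^1 (4*x^6 - 4*x^5 - 11*x^4 - 2*x^3 + 13*x^2 + 12*x + 4) dx. Term by term:
    ∫_0^1 4*x^6 dx = 4/7;  ∫_0^1 -4*x^5 dx = -2/3;  ∫_0^1 -11*x^4 dx = -11/5;
    ∫_0^1 -2*x^3 dx = -1/2;  ∫_0^1 13*x^2 dx = 13/3;  ∫_0^1 12*x dx = 6;
    ∫_0^1 4 dx = 4.
  Sum: 4/7 − 2/3 − 11/5 − 1/2 + 13/3 + 6 + 4 = 2423/210.
  ∫_0^1 u'(x)^2 dx = ∫_0^1 (36*x^4 - 24*x^3 - 32*x^2 + 12*x + 9) dx. Term by term:
    ∫_0^1 36*x^4 dx = 36/5;  ∫_0^1 -24*x^3 dx = -6;  ∫_0^1 -32*x^2 dx = -32/3;
    ∫_0^1 12*x dx = 6;  ∫_0^1 9 dx = 9.
  Sum: 36/5 − 6 − 32/3 + 6 + 9 = 83/15.
Adding: ||u||_{H^1}^2 = 2423/210 + 83/15 = 239/14.


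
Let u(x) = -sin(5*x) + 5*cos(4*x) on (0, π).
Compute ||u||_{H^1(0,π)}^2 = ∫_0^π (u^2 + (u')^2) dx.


||u||_{H^1(0,π)}^2 = -1700/9 + 451*π/2

u'(x) = -20*sin(4*x) - 5*cos(5*x).
Expand u² and (u')² and integrate term by term on (0, π), using: for integers n ≥ 1, ∫_0^π sin²(nx) dx = ∫_0^π cos²(nx) dx = π/2; for n ≠ n', ∫_0^π sin(nx)sin(n'x) dx = ∫_0^π cos(nx)cos(n'x) dx = 0; and by product-to-sum, ∫_0^π sin(nx)cos(n'x) dx = ½∫_0^π [sin((n+n')x) + sin((n−n')x)] dx, which is 0 when n+n' is even and 2n/(n²−n'²) when n+n' is odd (it need not vanish on (0, π)).
  u² squared terms: (-1)²·∫sin(5x)² dx = 1·π/2 = π/2;  (5)²·∫cos(4x)² dx = 25·π/2 = 25*π/2.
  u² cross terms: 2·(-1)·(5)·∫sin(5x)·cos(4x) dx = -10·(10/9) = -100/9.
  So ∫_0^π u² dx = π/2 + 25*π/2 − 100/9 = -100/9 + 13*π.
  (u')² squared terms: (-20)²·∫sin(4x)² dx = 400·π/2 = 200*π;  (-5)²·∫cos(5x)² dx = 25·π/2 = 25*π/2.
  (u')² cross terms: 2·(-20)·(-5)·∫sin(4x)·cos(5x) dx = 200·(-8/9) = -1600/9.
  So ∫_0^π (u')² dx = 200*π + 25*π/2 − 1600/9 = -1600/9 + 425*π/2.
||u||_{H^1}^2 = (-100/9 + 13*π) + (-1600/9 + 425*π/2) = -1700/9 + 451*π/2.


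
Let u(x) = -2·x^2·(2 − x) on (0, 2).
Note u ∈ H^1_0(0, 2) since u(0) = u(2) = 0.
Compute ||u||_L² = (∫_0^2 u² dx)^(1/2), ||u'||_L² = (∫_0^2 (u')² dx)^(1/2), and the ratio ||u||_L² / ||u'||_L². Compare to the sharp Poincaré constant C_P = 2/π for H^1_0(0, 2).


||u||_L² / ||u'||_L² = sqrt(14)/7 < C_P = 2/π.

u(x) = -2·x^2·(2 − x), so u'(x) = 2*x*(3*x - 4).
u(x) = -2·x^2·(2 − x) vanishes at x = 0 and x = 2, so u ∈ H^1_0(0, 2). Differentiate via the product rule and integrate the resulting polynomials term by term.
  ∫_0^2 u² dx = ∫_0^2 (4*x^6 - 16*x^5 + 16*x^4) dx. Term by term:
    ∫_0^2 4*x^6 dx = 512/7;  ∫_0^2 -16*x^5 dx = -512/3;  ∫_0^2 16*x^4 dx = 512/5.
  Sum: 512/7 − 512/3 + 512/5 = 512/105.
  ∫_0^2 (u')² dx = ∫_0^2 (36*x^4 - 96*x^3 + 64*x^2) dx. Term by term:
    ∫_0^2 36*x^4 dx = 1152/5;  ∫_0^2 -96*x^3 dx = -384;  ∫_0^2 64*x^2 dx = 512/3.
  Sum: 1152/5 − 384 + 512/3 = 256/15.
∫_0^2 u² dx = 512/105, so ||u||_L² = 16*sqrt(210)/105.
∫_0^2 (u')² dx = 256/15, so ||u'||_L² = 16*sqrt(15)/15.
Ratio ||u||_L² / ||u'||_L² = sqrt(14)/7.
Sharp Poincaré constant on H^1_0(0, 2) is C_P = L/π = 2/π, achieved by sin(π/2·x).
A polynomial bump cannot attain the sharp Poincaré constant (only the first sine eigenfunction does), so the ratio is strictly less than C_P, consistent with ||u||_L² ≤ C_P ||u'||_L².


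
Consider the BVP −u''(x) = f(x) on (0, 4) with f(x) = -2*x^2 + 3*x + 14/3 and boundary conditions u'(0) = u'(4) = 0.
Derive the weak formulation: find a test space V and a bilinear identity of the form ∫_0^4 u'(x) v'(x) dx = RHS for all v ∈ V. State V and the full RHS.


V = H^1(0, 4) (no boundary constraint on v; u is determined up to an additive constant); weak form: ∫_0^4 u'v' dx = ∫_0^4 (-2*x^2 + 3*x + 14/3) v dx for all v ∈ V.

Multiply both sides by a test function v and integrate from 0 to 4:
  ∫_0^4 −u''(x) v(x) dx = ∫_0^4 f(x) v(x) dx.
Integrate the LHS by parts once:
  ∫_0^4 −u'' v dx = −[u'(x) v(x)]_0^4 + ∫_0^4 u'(x) v'(x) dx.
Thus ∫_0^4 u'(x) v'(x) dx = ∫_0^4 f(x) v(x) dx + [u'(x) v(x)]_0^4.
Choose V so that boundary terms are either known or forced to vanish.
u has homogeneous Neumann: u'(0) = u'(4) = 0. So [u' v]_0^4 = 0·v(4) − 0·v(0) = 0 for any v; take V = H^1(0, 4).
Weak formulation: find u (satisfying any essential BC) such that ∫_0^4 u'(x) v'(x) dx = ∫_0^4 f v dx for all v ∈ V (homogeneous Neumann, so boundary terms vanish).
Substituting f(x) = -2*x^2 + 3*x + 14/3, the right-hand side is ∫_0^4 (-2*x^2 + 3*x + 14/3) v dx.
Compatibility check (pure Neumann): taking v ≡ 1 ∈ V gives 0 = ∫_0^4 f dx + (0) − (0), i.e. ∫_0^4 f dx must equal u'(0) − u'(4) = 0. Indeed ∫_0^4 (-2*x^2 + 3*x + 14/3) dx = 0, so the data are compatible. The solution is then unique only up to an additive constant (fix it e.g. by requiring ∫_0^4 u dx = 0).


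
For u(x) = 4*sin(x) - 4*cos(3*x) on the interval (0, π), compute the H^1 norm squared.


||u||_{H^1(0,π)}^2 = 96*π

u'(x) = 12*sin(3*x) + 4*cos(x).
Expand u² and (u')² and integrate term by term on (0, π), using: for integers n ≥ 1, ∫_0^π sin²(nx) dx = ∫_0^π cos²(nx) dx = π/2; for n ≠ n', ∫_0^π sin(nx)sin(n'x) dx = ∫_0^π cos(nx)cos(n'x) dx = 0; and by product-to-sum, ∫_0^π sin(nx)cos(n'x) dx = ½∫_0^π [sin((n+n')x) + sin((n−n')x)] dx, which is 0 when n+n' is even and 2n/(n²−n'²) when n+n' is odd (it need not vanish on (0, π)).
  u² squared terms: (-4)²·∫cos(3x)² dx = 16·π/2 = 8*π;  (4)²·∫sin(x)² dx = 16·π/2 = 8*π.
  u² cross terms: 2·(-4)·(4)·∫cos(3x)·sin(x) dx = -32·(0) = 0.
  So ∫_0^π u² dx = 8*π + 8*π + 0 = 16*π.
  (u')² squared terms: (4)²·∫cos(x)² dx = 16·π/2 = 8*π;  (12)²·∫sin(3x)² dx = 144·π/2 = 72*π.
  (u')² cross terms: 2·(4)·(12)·∫cos(x)·sin(3x) dx = 96·(0) = 0.
  So ∫_0^π (u')² dx = 8*π + 72*π + 0 = 80*π.
||u||_{H^1}^2 = (16*π) + (80*π) = 96*π.


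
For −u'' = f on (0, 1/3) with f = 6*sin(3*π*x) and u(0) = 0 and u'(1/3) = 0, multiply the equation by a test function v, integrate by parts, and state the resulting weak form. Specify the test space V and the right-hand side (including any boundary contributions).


V = {v ∈ H^1(0, 1/3) : v(0) = 0} (test functions vanish at x = 0 where u is specified); weak form: ∫_0^1/3 u'v' dx = ∫_0^1/3 (6*sin(3*π*x)) v dx for all v ∈ V.

Multiply both sides by a test function v and integrate from 0 to 1/3:
  ∫_0^1/3 −u''(x) v(x) dx = ∫_0^1/3 f(x) v(x) dx.
Integrate the LHS by parts once:
  ∫_0^1/3 −u'' v dx = −[u'(x) v(x)]_0^1/3 + ∫_0^1/3 u'(x) v'(x) dx.
Thus ∫_0^1/3 u'(x) v'(x) dx = ∫_0^1/3 f(x) v(x) dx + [u'(x) v(x)]_0^1/3.
Choose V so that boundary terms are either known or forced to vanish.
Mixed BC: u(0) = 0 (Dirichlet) and u'(1/3) = 0 (Neumann). Define V = {v ∈ H^1(0, 1/3) : v(0) = 0}. Then [u' v]_0^1/3 = u'(1/3)·v(1/3) − u'(0)·0 = 0.
Weak formulation: find u (satisfying any essential BC) such that ∫_0^1/3 u'(x) v'(x) dx = ∫_0^1/3 f v dx for all v ∈ V (Dirichlet at 0 absorbed into V; the Neumann datum at x = 1/3 is zero, so no boundary term remains).
Substituting f(x) = 6*sin(3*π*x), the right-hand side is ∫_0^1/3 (6*sin(3*π*x)) v dx.


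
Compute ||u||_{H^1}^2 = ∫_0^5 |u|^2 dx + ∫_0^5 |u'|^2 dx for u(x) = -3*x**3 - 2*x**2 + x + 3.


||u||_{H^1}^2 = 7911425/42

The H^1 norm (squared) on an interval (0, L) is
  ||u||_{H^1}^2 = ∫_0^L u(x)^2 dx + ∫_0^L u'(x)^2 dx.
Compute u'(x) = -9*x**2 - 4*x + 1.
Then u(x)^2 = 9*x**6 + 12*x**5 - 2*x**4 - 22*x**3 - 11*x**2 + 6*x + 9 and u'(x)^2 = 81*x**4 + 72*x**3 - 2*x**2 - 8*x + 1.
Integrate each monomial from 0 to 5 using ∫_0^5 c·x^n dx = c·5^(n+1)/(n+1):
  ∫_0^5 u(x)^2 dx = ∫_0^5 (9*x^6 + 12*x^5 - 2*x^4 - 22*x^3 - 11*x^2 + 6*x + 9) dx. Term by term:
    ∫_0^5 9*x^6 dx = 703125/7;  ∫_0^5 12*x^5 dx = 31250;  ∫_0^5 -2*x^4 dx = -1250;
    ∫_0^5 -22*x^3 dx = -6875/2;  ∫_0^5 -11*x^2 dx = -1375/3;  ∫_0^5 6*x dx = 75;
    ∫_0^5 9 dx = 45.
  Sum: 703125/7 + 31250 − 1250 − 6875/2 − 1375/3 + 75 + 45 = 5320165/42.
  ∫_0^5 u'(x)^2 dx = ∫_0^5 (81*x^4 + 72*x^3 - 2*x^2 - 8*x + 1) dx. Term by term:
    ∫_0^5 81*x^4 dx = 50625;  ∫_0^5 72*x^3 dx = 11250;  ∫_0^5 -2*x^2 dx = -250/3;
    ∫_0^5 -8*x dx = -100;  ∫_0^5 1 dx = 5.
  Sum: 50625 + 11250 − 250/3 − 100 + 5 = 185090/3.
Adding: ||u||_{H^1}^2 = 5320165/42 + 185090/3 = 7911425/42.


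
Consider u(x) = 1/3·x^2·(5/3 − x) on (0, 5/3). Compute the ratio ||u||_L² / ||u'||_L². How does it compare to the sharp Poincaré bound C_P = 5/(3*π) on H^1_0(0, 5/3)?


||u||_L² / ||u'||_L² = 5*sqrt(14)/42 < C_P = 5/(3*π).

u(x) = 1/3·x^2·(5/3 − x), so u'(x) = x*(10 - 9*x)/9.
u(x) = 1/3·x^2·(5/3 − x) vanishes at x = 0 and x = 5/3, so u ∈ H^1_0(0, 5/3). Differentiate via the product rule and integrate the resulting polynomials term by term.
  ∫_0^5/3 u² dx = ∫_0^5/3 (x^6/9 - 10*x^5/27 + 25*x^4/81) dx. Term by term:
    ∫_0^5/3 x^6/9 dx = 78125/137781;  ∫_0^5/3 -10*x^5/27 dx = -78125/59049;  ∫_0^5/3 25*x^4/81 dx = 15625/19683.
  Sum: 78125/137781 − 78125/59049 + 15625/19683 = 15625/413343.
  ∫_0^5/3 (u')² dx = ∫_0^5/3 (x^4 - 20*x^3/9 + 100*x^2/81) dx. Term by term:
    ∫_0^5/3 x^4 dx = 625/243;  ∫_0^5/3 -20*x^3/9 dx = -3125/729;  ∫_0^5/3 100*x^2/81 dx = 12500/6561.
  Sum: 625/243 − 3125/729 + 12500/6561 = 1250/6561.
∫_0^5/3 u² dx = 15625/413343, so ||u||_L² = 125*sqrt(7)/1701.
∫_0^5/3 (u')² dx = 1250/6561, so ||u'||_L² = 25*sqrt(2)/81.
Ratio ||u||_L² / ||u'||_L² = 5*sqrt(14)/42.
Sharp Poincaré constant on H^1_0(0, 5/3) is C_P = L/π = 5/(3*π), achieved by sin(3*π/5·x).
A polynomial bump cannot attain the sharp Poincaré constant (only the first sine eigenfunction does), so the ratio is strictly less than C_P, consistent with ||u||_L² ≤ C_P ||u'||_L².


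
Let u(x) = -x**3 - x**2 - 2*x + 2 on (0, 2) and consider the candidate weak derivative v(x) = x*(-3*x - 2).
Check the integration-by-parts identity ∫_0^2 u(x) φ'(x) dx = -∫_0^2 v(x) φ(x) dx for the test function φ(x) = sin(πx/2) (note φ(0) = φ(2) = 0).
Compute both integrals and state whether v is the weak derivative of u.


LHS = -96/π^3 + 40/π, RHS = -96/π^3 + 32/π. No, v is not the weak derivative of u.

u(x) = -x**3 - x**2 - 2*x + 2, classical derivative u'(x) = -3*x**2 - 2*x - 2.
φ(x) = sin(πx/2), so φ'(x) = π*cos(π*x/2)/2.
Note φ(0) = φ(2) = 0, so the boundary term u·φ vanishes.
LHS = ∫_0^2 u(x) φ'(x) dx = ∫_0^2 (-π*x^3*cos(π*x/2)/2 - π*x^2*cos(π*x/2)/2 - π*x*cos(π*x/2) + π*cos(π*x/2)) dx. Term by term:
  ∫_0^2 π*cos(π*x/2) dx = 0;  ∫_0^2 -π*x*cos(π*x/2) dx = 8/π;  ∫_0^2 -π*x^2*cos(π*x/2)/2 dx = 8/π;
  ∫_0^2 -π*x^3*cos(π*x/2)/2 dx = -96/π^3 + 24/π.
Sum: 0 + 8/π + 8/π + -96/π^3 + 24/π = -96/π^3 + 40/π.
So LHS = -96/π^3 + 40/π.
∫_0^2 v(x) φ(x) dx = ∫_0^2 (-3*x^2*sin(π*x/2) - 2*x*sin(π*x/2)) dx. Term by term:
  ∫_0^2 -3*x^2*sin(π*x/2) dx = -24/π + 96/π^3;  ∫_0^2 -2*x*sin(π*x/2) dx = -8/π.
Sum: -24/π + 96/π^3 − 8/π = -32/π + 96/π^3.
So RHS = -∫_0^2 v(x) φ(x) dx = -96/π^3 + 32/π.
LHS − RHS = 8/π ≠ 0, so the identity fails.
(For a valid weak derivative the identity must hold for EVERY test function, in particular this one. The failure shows v is NOT the weak derivative of u.)
Correct weak derivative would be u'(x) = -3*x**2 - 2*x - 2.


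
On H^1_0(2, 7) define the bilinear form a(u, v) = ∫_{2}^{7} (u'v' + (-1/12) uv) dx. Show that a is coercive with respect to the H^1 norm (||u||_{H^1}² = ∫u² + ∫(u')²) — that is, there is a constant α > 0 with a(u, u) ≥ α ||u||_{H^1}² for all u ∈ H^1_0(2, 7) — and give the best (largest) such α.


α = (-25/12 + π^2)/(π^2 + 25)

Coercivity of a(·,·) on H^1_0(2, 7) means a(u, u) ≥ α ||u||_{H^1}² for every u ∈ H^1_0.
The interval has length L = 5, and Poincaré/coercivity depend only on L. Here a(u, u) = ∫(u')² + (-1/12)·∫u².
Here c = -1/12 < 0 with |c| < (π/L)² = π^2/25, so coercivity still holds. The condition a(u,u) ≥ α||u||_{H^1}² reads (1−α)∫(u')² ≥ (α−c)∫u². Any admissible α is ≤ 1 (rapidly oscillating u have ∫u²/∫(u')² → 0), and α = 1 would force 0 ≥ (1−c)∫u², impossible since c < 1; so 1−α > 0. By the sharp Poincaré inequality on H^1_0 of an interval of length L, ∫(u')² ≥ (π/L)²∫u² with equality for the first sine mode sin(π(x−x₀)/L) (x₀ the left endpoint), so the inequality holds for all u iff (1−α)(π/L)² ≥ α − c, i.e. α ≤ ((π/L)² + c)/((π/L)² + 1) = (1 + c(L/π)²)/(1 + (L/π)²). (Direct route, valid since c ≤ 0: Poincaré gives c∫u² ≥ c(L/π)²∫(u')², so a(u,u) ≥ (1 + c(L/π)²)∫(u')², while ||u||_{H^1}² ≤ (1 + (L/π)²)∫(u')²; dividing yields the same α.) With (π/L)² = π^2/25 and c = -1/12, the largest admissible constant is α = ((π/L)² + c)/((π/L)² + 1).
Simplifying, α = (-25/12 + π^2)/(π^2 + 25).


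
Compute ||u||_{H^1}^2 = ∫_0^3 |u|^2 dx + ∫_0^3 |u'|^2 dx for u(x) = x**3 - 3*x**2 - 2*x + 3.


||u||_{H^1}^2 = 5763/70

The H^1 norm (squared) on an interval (0, L) is
  ||u||_{H^1}^2 = ∫_0^L u(x)^2 dx + ∫_0^L u'(x)^2 dx.
Compute u'(x) = 3*x**2 - 6*x - 2.
Then u(x)^2 = x**6 - 6*x**5 + 5*x**4 + 18*x**3 - 14*x**2 - 12*x + 9 and u'(x)^2 = 9*x**4 - 36*x**3 + 24*x**2 + 24*x + 4.
Integrate each monomial from 0 to 3 using ∫_0^3 c·x^n dx = c·3^(n+1)/(n+1):
  ∫_0^3 u(x)^2 dx = ∫_0^3 (x^6 - 6*x^5 + 5*x^4 + 18*x^3 - 14*x^2 - 12*x + 9) dx. Term by term:
    ∫_0^3 x^6 dx = 2187/7;  ∫_0^3 -6*x^5 dx = -729;  ∫_0^3 5*x^4 dx = 243;
    ∫_0^3 18*x^3 dx = 729/2;  ∫_0^3 -14*x^2 dx = -126;  ∫_0^3 -12*x dx = -54;
    ∫_0^3 9 dx = 27.
  Sum: 2187/7 − 729 + 243 + 729/2 − 126 − 54 + 27 = 531/14.
  ∫_0^3 u'(x)^2 dx = ∫_0^3 (9*x^4 - 36*x^3 + 24*x^2 + 24*x + 4) dx. Term by term:
    ∫_0^3 9*x^4 dx = 2187/5;  ∫_0^3 -36*x^3 dx = -729;  ∫_0^3 24*x^2 dx = 216;
    ∫_0^3 24*x dx = 108;  ∫_0^3 4 dx = 12.
  Sum: 2187/5 − 729 + 216 + 108 + 12 = 222/5.
Adding: ||u||_{H^1}^2 = 531/14 + 222/5 = 5763/70.


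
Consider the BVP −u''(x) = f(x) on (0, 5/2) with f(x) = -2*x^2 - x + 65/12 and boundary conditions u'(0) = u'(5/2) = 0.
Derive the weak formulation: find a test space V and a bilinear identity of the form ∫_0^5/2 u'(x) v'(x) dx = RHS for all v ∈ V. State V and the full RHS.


V = H^1(0, 5/2) (no boundary constraint on v; u is determined up to an additive constant); weak form: ∫_0^5/2 u'v' dx = ∫_0^5/2 (-2*x^2 - x + 65/12) v dx for all v ∈ V.

Multiply both sides by a test function v and integrate from 0 to 5/2:
  ∫_0^5/2 −u''(x) v(x) dx = ∫_0^5/2 f(x) v(x) dx.
Integrate the LHS by parts once:
  ∫_0^5/2 −u'' v dx = −[u'(x) v(x)]_0^5/2 + ∫_0^5/2 u'(x) v'(x) dx.
Thus ∫_0^5/2 u'(x) v'(x) dx = ∫_0^5/2 f(x) v(x) dx + [u'(x) v(x)]_0^5/2.
Choose V so that boundary terms are either known or forced to vanish.
u has homogeneous Neumann: u'(0) = u'(5/2) = 0. So [u' v]_0^5/2 = 0·v(5/2) − 0·v(0) = 0 for any v; take V = H^1(0, 5/2).
Weak formulation: find u (satisfying any essential BC) such that ∫_0^5/2 u'(x) v'(x) dx = ∫_0^5/2 f v dx for all v ∈ V (homogeneous Neumann, so boundary terms vanish).
Substituting f(x) = -2*x^2 - x + 65/12, the right-hand side is ∫_0^5/2 (-2*x^2 - x + 65/12) v dx.
Compatibility check (pure Neumann): taking v ≡ 1 ∈ V gives 0 = ∫_0^5/2 f dx + (0) − (0), i.e. ∫_0^5/2 f dx must equal u'(0) − u'(5/2) = 0. Indeed ∫_0^5/2 (-2*x^2 - x + 65/12) dx = 0, so the data are compatible. The solution is then unique only up to an additive constant (fix it e.g. by requiring ∫_0^5/2 u dx = 0).


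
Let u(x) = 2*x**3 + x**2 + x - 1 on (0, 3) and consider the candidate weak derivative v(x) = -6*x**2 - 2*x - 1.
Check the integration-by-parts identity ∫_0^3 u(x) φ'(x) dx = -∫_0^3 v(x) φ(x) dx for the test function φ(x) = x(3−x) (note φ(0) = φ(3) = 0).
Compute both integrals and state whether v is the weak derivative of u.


LHS = -909/10, RHS = 909/10. No, v is not the weak derivative of u.

u(x) = 2*x**3 + x**2 + x - 1, classical derivative u'(x) = 6*x**2 + 2*x + 1.
φ(x) = x(3−x), so φ'(x) = 3 - 2*x.
Note φ(0) = φ(3) = 0, so the boundary term u·φ vanishes.
LHS = ∫_0^3 u(x) φ'(x) dx = ∫_0^3 (-4*x^4 + 4*x^3 + x^2 + 5*x - 3) dx. Term by term:
  ∫_0^3 -4*x^4 dx = -972/5;  ∫_0^3 4*x^3 dx = 81;  ∫_0^3 x^2 dx = 9;
  ∫_0^3 5*x dx = 45/2;  ∫_0^3 -3 dx = -9.
Sum: -972/5 + 81 + 9 + 45/2 − 9 = -909/10.
So LHS = -909/10.
∫_0^3 v(x) φ(x) dx = ∫_0^3 (6*x^4 - 16*x^3 - 5*x^2 - 3*x) dx. Term by term:
  ∫_0^3 6*x^4 dx = 1458/5;  ∫_0^3 -16*x^3 dx = -324;  ∫_0^3 -5*x^2 dx = -45;
  ∫_0^3 -3*x dx = -27/2.
Sum: 1458/5 − 324 − 45 − 27/2 = -909/10.
So RHS = -∫_0^3 v(x) φ(x) dx = 909/10.
LHS − RHS = -909/5 ≠ 0, so the identity fails.
(For a valid weak derivative the identity must hold for EVERY test function, in particular this one. The failure shows v is NOT the weak derivative of u.)
Correct weak derivative would be u'(x) = 6*x**2 + 2*x + 1.


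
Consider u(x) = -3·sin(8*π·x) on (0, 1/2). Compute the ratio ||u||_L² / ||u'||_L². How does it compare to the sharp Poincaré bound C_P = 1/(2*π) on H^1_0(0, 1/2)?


||u||_L² / ||u'||_L² = 1/(8*π) < C_P = 1/(2*π).

u(x) = -3·sin(8*π·x), so u'(x) = -24*π*cos(8*π*x).
Writing u(x) = A·sin(kπx/L) with A = -3 and k = 4, use ∫_0^L sin²(kπx/L) dx = L/2 and ∫_0^L cos²(kπx/L) dx = L/2.
u² = 9·sin²(8*π·x) and (u')² = 576*π^2·cos²(8*π·x), and each of sin², cos² integrates to L/2 = 1/4 over (0, 1/2).
∫_0^1/2 u² dx = 9/4, so ||u||_L² = 3/2.
∫_0^1/2 (u')² dx = 144*π^2, so ||u'||_L² = 12*π.
Ratio ||u||_L² / ||u'||_L² = 1/(8*π).
Sharp Poincaré constant on H^1_0(0, 1/2) is C_P = L/π = 1/(2*π), achieved by sin(2*π·x).
This is the k = 4 harmonic; the ratio L/(kπ) is strictly less than C_P = L/π, consistent with the sharp inequality ||u||_L² ≤ C_P ||u'||_L².


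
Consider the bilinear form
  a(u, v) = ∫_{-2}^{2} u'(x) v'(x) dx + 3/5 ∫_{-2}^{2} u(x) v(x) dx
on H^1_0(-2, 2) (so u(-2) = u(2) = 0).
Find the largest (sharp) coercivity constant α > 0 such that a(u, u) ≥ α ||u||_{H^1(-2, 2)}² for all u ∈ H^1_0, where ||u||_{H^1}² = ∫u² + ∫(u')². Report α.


α = (48/5 + π^2)/(π^2 + 16)

Coercivity of a(·,·) on H^1_0(-2, 2) means a(u, u) ≥ α ||u||_{H^1}² for every u ∈ H^1_0.
The interval has length L = 4, and Poincaré/coercivity depend only on L. Here a(u, u) = ∫(u')² + (3/5)·∫u².
Here 0 < c = 3/5 < 1. The condition a(u,u) ≥ α||u||_{H^1}² reads (1−α)∫(u')² ≥ (α−c)∫u². Any admissible α is ≤ 1 (rapidly oscillating u have ∫u²/∫(u')² → 0), and α = 1 would force 0 ≥ (1−c)∫u², impossible since c < 1; so 1−α > 0. By the sharp Poincaré inequality on H^1_0 of an interval of length L, ∫(u')² ≥ (π/L)²∫u² with equality for the first sine mode sin(π(x−x₀)/L) (x₀ the left endpoint), so the inequality holds for all u iff (1−α)(π/L)² ≥ α − c, i.e. α ≤ ((π/L)² + c)/((π/L)² + 1) = (1 + c(L/π)²)/(1 + (L/π)²). With (π/L)² = π^2/16 and c = 3/5, the largest admissible constant is α = ((π/L)² + c)/((π/L)² + 1).
Simplifying, α = (48/5 + π^2)/(π^2 + 16).


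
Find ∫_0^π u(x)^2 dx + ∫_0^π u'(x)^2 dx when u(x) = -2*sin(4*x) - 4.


||u||_{H^1(0,π)}^2 = 50*π

u'(x) = -8*cos(4*x).
Expand u² and (u')² and integrate term by term on (0, π), using: for integers n ≥ 1, ∫_0^π sin²(nx) dx = ∫_0^π cos²(nx) dx = π/2; for n ≠ n', ∫_0^π sin(nx)sin(n'x) dx = ∫_0^π cos(nx)cos(n'x) dx = 0; and by product-to-sum, ∫_0^π sin(nx)cos(n'x) dx = ½∫_0^π [sin((n+n')x) + sin((n−n')x)] dx, which is 0 when n+n' is even and 2n/(n²−n'²) when n+n' is odd (it need not vanish on (0, π)). For the constant mode: ∫_0^π 1 dx = π, ∫_0^π cos(nx) dx = 0, ∫_0^π sin(nx) dx = (1−(−1)^n)/n.
  u² squared terms: (-4)²·∫1 dx = 16·π = 16*π;  (-2)²·∫sin(4x)² dx = 4·π/2 = 2*π.
  u² cross terms: 2·(-4)·(-2)·∫1·sin(4x) dx = 16·(0) = 0.
  So ∫_0^π u² dx = 16*π + 2*π + 0 = 18*π.
  (u')² squared terms: (-8)²·∫cos(4x)² dx = 64·π/2 = 32*π.
  So ∫_0^π (u')² dx = 32*π.
||u||_{H^1}^2 = (18*π) + (32*π) = 50*π.


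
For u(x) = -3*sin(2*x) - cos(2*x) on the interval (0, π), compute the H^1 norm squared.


||u||_{H^1(0,π)}^2 = 25*π

u'(x) = 2*sin(2*x) - 6*cos(2*x).
Expand u² and (u')² and integrate term by term on (0, π), using: for integers n ≥ 1, ∫_0^π sin²(nx) dx = ∫_0^π cos²(nx) dx = π/2; for n ≠ n', ∫_0^π sin(nx)sin(n'x) dx = ∫_0^π cos(nx)cos(n'x) dx = 0; and by product-to-sum, ∫_0^π sin(nx)cos(n'x) dx = ½∫_0^π [sin((n+n')x) + sin((n−n')x)] dx, which is 0 when n+n' is even and 2n/(n²−n'²) when n+n' is odd (it need not vanish on (0, π)).
  u² squared terms: (-1)²·∫cos(2x)² dx = 1·π/2 = π/2;  (-3)²·∫sin(2x)² dx = 9·π/2 = 9*π/2.
  u² cross terms: 2·(-1)·(-3)·∫cos(2x)·sin(2x) dx = 6·(0) = 0.
  So ∫_0^π u² dx = π/2 + 9*π/2 + 0 = 5*π.
  (u')² squared terms: (-6)²·∫cos(2x)² dx = 36·π/2 = 18*π;  (2)²·∫sin(2x)² dx = 4·π/2 = 2*π.
  (u')² cross terms: 2·(-6)·(2)·∫cos(2x)·sin(2x) dx = -24·(0) = 0.
  So ∫_0^π (u')² dx = 18*π + 2*π + 0 = 20*π.
||u||_{H^1}^2 = (5*π) + (20*π) = 25*π.


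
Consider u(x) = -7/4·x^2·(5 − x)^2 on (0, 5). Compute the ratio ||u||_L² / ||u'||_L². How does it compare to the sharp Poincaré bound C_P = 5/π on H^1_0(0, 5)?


||u||_L² / ||u'||_L² = 5*sqrt(3)/6 < C_P = 5/π.

u(x) = -7/4·x^2·(5 − x)^2, so u'(x) = 7*x*(x*(5 - x) - (x - 5)^2)/2.
u(x) = -7/4·x^2·(5 − x)^2 vanishes at x = 0 and x = 5, so u ∈ H^1_0(0, 5). Differentiate via the product rule and integrate the resulting polynomials term by term.
  ∫_0^5 u² dx = ∫_0^5 (49*x^8/16 - 245*x^7/4 + 3675*x^6/8 - 6125*x^5/4 + 30625*x^4/16) dx. Term by term:
    ∫_0^5 49*x^8/16 dx = 95703125/144;  ∫_0^5 -245*x^7/4 dx = -95703125/32;  ∫_0^5 3675*x^6/8 dx = 41015625/8;
    ∫_0^5 -6125*x^5/4 dx = -95703125/24;  ∫_0^5 30625*x^4/16 dx = 19140625/16.
  Sum: 95703125/144 − 95703125/32 + 41015625/8 − 95703125/24 + 19140625/16 = 2734375/288.
  ∫_0^5 (u')² dx = ∫_0^5 (49*x^6 - 735*x^5 + 15925*x^4/4 - 18375*x^3/2 + 30625*x^2/4) dx. Term by term:
    ∫_0^5 49*x^6 dx = 546875;  ∫_0^5 -735*x^5 dx = -3828125/2;  ∫_0^5 15925*x^4/4 dx = 9953125/4;
    ∫_0^5 -18375*x^3/2 dx = -11484375/8;  ∫_0^5 30625*x^2/4 dx = 3828125/12.
  Sum: 546875 − 3828125/2 + 9953125/4 − 11484375/8 + 3828125/12 = 109375/24.
∫_0^5 u² dx = 2734375/288, so ||u||_L² = 625*sqrt(14)/24.
∫_0^5 (u')² dx = 109375/24, so ||u'||_L² = 125*sqrt(42)/12.
Ratio ||u||_L² / ||u'||_L² = 5*sqrt(3)/6.
Sharp Poincaré constant on H^1_0(0, 5) is C_P = L/π = 5/π, achieved by sin(π/5·x).
A polynomial bump cannot attain the sharp Poincaré constant (only the first sine eigenfunction does), so the ratio is strictly less than C_P, consistent with ||u||_L² ≤ C_P ||u'||_L².


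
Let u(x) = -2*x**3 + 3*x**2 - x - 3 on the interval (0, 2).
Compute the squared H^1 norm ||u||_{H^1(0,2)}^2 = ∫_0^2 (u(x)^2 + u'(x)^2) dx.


||u||_{H^1}^2 = 8968/105

The H^1 norm (squared) on an interval (0, L) is
  ||u||_{H^1}^2 = ∫_0^L u(x)^2 dx + ∫_0^L u'(x)^2 dx.
Compute u'(x) = -6*x**2 + 6*x - 1.
Then u(x)^2 = 4*x**6 - 12*x**5 + 13*x**4 + 6*x**3 - 17*x**2 + 6*x + 9 and u'(x)^2 = 36*x**4 - 72*x**3 + 48*x**2 - 12*x + 1.
Integrate each monomial from 0 to 2 using ∫_0^2 c·x^n dx = c·2^(n+1)/(n+1):
  ∫_0^2 u(x)^2 dx = ∫_0^2 (4*x^6 - 12*x^5 + 13*x^4 + 6*x^3 - 17*x^2 + 6*x + 9) dx. Term by term:
    ∫_0^2 4*x^6 dx = 512/7;  ∫_0^2 -12*x^5 dx = -128;  ∫_0^2 13*x^4 dx = 416/5;
    ∫_0^2 6*x^3 dx = 24;  ∫_0^2 -17*x^2 dx = -136/3;  ∫_0^2 6*x dx = 12;
    ∫_0^2 9 dx = 18.
  Sum: 512/7 − 128 + 416/5 + 24 − 136/3 + 12 + 18 = 3886/105.
  ∫_0^2 u'(x)^2 dx = ∫_0^2 (36*x^4 - 72*x^3 + 48*x^2 - 12*x + 1) dx. Term by term:
    ∫_0^2 36*x^4 dx = 1152/5;  ∫_0^2 -72*x^3 dx = -288;  ∫_0^2 48*x^2 dx = 128;
    ∫_0^2 -12*x dx = -24;  ∫_0^2 1 dx = 2.
  Sum: 1152/5 − 288 + 128 − 24 + 2 = 242/5.
Adding: ||u||_{H^1}^2 = 3886/105 + 242/5 = 8968/105.


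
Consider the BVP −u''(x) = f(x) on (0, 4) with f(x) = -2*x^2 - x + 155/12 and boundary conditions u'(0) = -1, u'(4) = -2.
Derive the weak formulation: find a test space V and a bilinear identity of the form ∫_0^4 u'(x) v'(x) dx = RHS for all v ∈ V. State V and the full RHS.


V = H^1(0, 4) (v unrestricted at boundary; u is determined up to an additive constant); weak form: ∫_0^4 u'v' dx = ∫_0^4 (-2*x^2 - x + 155/12) v dx − 2·v(4) + v(0) for all v ∈ V.

Multiply both sides by a test function v and integrate from 0 to 4:
  ∫_0^4 −u''(x) v(x) dx = ∫_0^4 f(x) v(x) dx.
Integrate the LHS by parts once:
  ∫_0^4 −u'' v dx = −[u'(x) v(x)]_0^4 + ∫_0^4 u'(x) v'(x) dx.
Thus ∫_0^4 u'(x) v'(x) dx = ∫_0^4 f(x) v(x) dx + [u'(x) v(x)]_0^4.
Choose V so that boundary terms are either known or forced to vanish.
u has inhomogeneous Neumann u'(0) = -1, u'(4) = -2. [u' v]_0^4 = (-2)·v(4) − (-1)·v(0) = − 2·v(4) + v(0). Take V = H^1(0, 4); boundary term becomes part of RHS.
Weak formulation: find u (satisfying any essential BC) such that ∫_0^4 u'(x) v'(x) dx = ∫_0^4 f v dx − 2·v(4) + v(0) for all v ∈ V (Neumann data are natural BCs: they enter the RHS as boundary terms).
Substituting f(x) = -2*x^2 - x + 155/12, the right-hand side is ∫_0^4 (-2*x^2 - x + 155/12) v dx − 2·v(4) + v(0).
Compatibility check (pure Neumann): taking v ≡ 1 ∈ V gives 0 = ∫_0^4 f dx + (-2) − (-1), i.e. ∫_0^4 f dx must equal u'(0) − u'(4) = 1. Indeed ∫_0^4 (-2*x^2 - x + 155/12) dx = 1, so the data are compatible. The solution is then unique only up to an additive constant (fix it e.g. by requiring ∫_0^4 u dx = 0).


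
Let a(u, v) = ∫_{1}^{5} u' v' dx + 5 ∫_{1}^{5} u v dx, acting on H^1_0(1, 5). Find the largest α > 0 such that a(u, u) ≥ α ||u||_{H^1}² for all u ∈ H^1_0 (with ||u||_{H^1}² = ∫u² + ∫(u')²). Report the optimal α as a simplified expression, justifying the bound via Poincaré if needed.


α = 1

Coercivity of a(·,·) on H^1_0(1, 5) means a(u, u) ≥ α ||u||_{H^1}² for every u ∈ H^1_0.
The interval has length L = 4, and Poincaré/coercivity depend only on L. Here a(u, u) = ∫(u')² + (5)·∫u².
Here c = 5 ≥ 1, so a(u,u) = ∫(u')² + c∫u² ≥ ∫(u')² + ∫u² = ||u||_{H^1}², i.e. α = 1 works. No larger α is possible: a(u,u) ≥ α||u||_{H^1}² means (1−α)∫(u')² ≥ (α−c)∫u², and for the modes u_n = sin(nπ(x−x₀)/L) (x₀ the left endpoint) one has ∫u_n²/∫(u_n')² = (L/(nπ))² → 0, so a(u_n,u_n)/||u_n||_{H^1}² → 1. Hence the optimal constant is α = 1.
Therefore α = 1.


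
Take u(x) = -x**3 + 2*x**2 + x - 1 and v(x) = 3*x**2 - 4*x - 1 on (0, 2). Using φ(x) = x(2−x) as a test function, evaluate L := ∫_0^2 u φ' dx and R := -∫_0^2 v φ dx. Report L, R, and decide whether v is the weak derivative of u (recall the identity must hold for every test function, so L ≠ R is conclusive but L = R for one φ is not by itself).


LHS = -28/15, RHS = 28/15. No, v is not the weak derivative of u.

u(x) = -x**3 + 2*x**2 + x - 1, classical derivative u'(x) = -3*x**2 + 4*x + 1.
φ(x) = x(2−x), so φ'(x) = 2 - 2*x.
Note φ(0) = φ(2) = 0, so the boundary term u·φ vanishes.
LHS = ∫_0^2 u(x) φ'(x) dx = ∫_0^2 (2*x^4 - 6*x^3 + 2*x^2 + 4*x - 2) dx. Term by term:
  ∫_0^2 2*x^4 dx = 64/5;  ∫_0^2 -6*x^3 dx = -24;  ∫_0^2 2*x^2 dx = 16/3;
  ∫_0^2 4*x dx = 8;  ∫_0^2 -2 dx = -4.
Sum: 64/5 − 24 + 16/3 + 8 − 4 = -28/15.
So LHS = -28/15.
∫_0^2 v(x) φ(x) dx = ∫_0^2 (-3*x^4 + 10*x^3 - 7*x^2 - 2*x) dx. Term by term:
  ∫_0^2 -3*x^4 dx = -96/5;  ∫_0^2 10*x^3 dx = 40;  ∫_0^2 -7*x^2 dx = -56/3;
  ∫_0^2 -2*x dx = -4.
Sum: -96/5 + 40 − 56/3 − 4 = -28/15.
So RHS = -∫_0^2 v(x) φ(x) dx = 28/15.
LHS − RHS = -56/15 ≠ 0, so the identity fails.
(For a valid weak derivative the identity must hold for EVERY test function, in particular this one. The failure shows v is NOT the weak derivative of u.)
Correct weak derivative would be u'(x) = -3*x**2 + 4*x + 1.


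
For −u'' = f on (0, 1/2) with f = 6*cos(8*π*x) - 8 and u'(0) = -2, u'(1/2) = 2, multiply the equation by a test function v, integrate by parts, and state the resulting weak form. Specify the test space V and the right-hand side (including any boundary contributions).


V = H^1(0, 1/2) (v unrestricted at boundary; u is determined up to an additive constant); weak form: ∫_0^1/2 u'v' dx = ∫_0^1/2 (6*cos(8*π*x) - 8) v dx + 2·v(1/2) + 2·v(0) for all v ∈ V.

Multiply both sides by a test function v and integrate from 0 to 1/2:
  ∫_0^1/2 −u''(x) v(x) dx = ∫_0^1/2 f(x) v(x) dx.
Integrate the LHS by parts once:
  ∫_0^1/2 −u'' v dx = −[u'(x) v(x)]_0^1/2 + ∫_0^1/2 u'(x) v'(x) dx.
Thus ∫_0^1/2 u'(x) v'(x) dx = ∫_0^1/2 f(x) v(x) dx + [u'(x) v(x)]_0^1/2.
Choose V so that boundary terms are either known or forced to vanish.
u has inhomogeneous Neumann u'(0) = -2, u'(1/2) = 2. [u' v]_0^1/2 = (2)·v(1/2) − (-2)·v(0) = 2·v(1/2) + 2·v(0). Take V = H^1(0, 1/2); boundary term becomes part of RHS.
Weak formulation: find u (satisfying any essential BC) such that ∫_0^1/2 u'(x) v'(x) dx = ∫_0^1/2 f v dx + 2·v(1/2) + 2·v(0) for all v ∈ V (Neumann data are natural BCs: they enter the RHS as boundary terms).
Substituting f(x) = 6*cos(8*π*x) - 8, the right-hand side is ∫_0^1/2 (6*cos(8*π*x) - 8) v dx + 2·v(1/2) + 2·v(0).
Compatibility check (pure Neumann): taking v ≡ 1 ∈ V gives 0 = ∫_0^1/2 f dx + (2) − (-2), i.e. ∫_0^1/2 f dx must equal u'(0) − u'(1/2) = -4. Indeed ∫_0^1/2 (6*cos(8*π*x) - 8) dx = -4, so the data are compatible. The solution is then unique only up to an additive constant (fix it e.g. by requiring ∫_0^1/2 u dx = 0).


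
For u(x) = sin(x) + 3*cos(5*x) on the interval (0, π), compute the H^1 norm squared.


||u||_{H^1(0,π)}^2 = 118*π

u'(x) = -15*sin(5*x) + cos(x).
Expand u² and (u')² and integrate term by term on (0, π), using: for integers n ≥ 1, ∫_0^π sin²(nx) dx = ∫_0^π cos²(nx) dx = π/2; for n ≠ n', ∫_0^π sin(nx)sin(n'x) dx = ∫_0^π cos(nx)cos(n'x) dx = 0; and by product-to-sum, ∫_0^π sin(nx)cos(n'x) dx = ½∫_0^π [sin((n+n')x) + sin((n−n')x)] dx, which is 0 when n+n' is even and 2n/(n²−n'²) when n+n' is odd (it need not vanish on (0, π)).
  u² squared terms: (3)²·∫cos(5x)² dx = 9·π/2 = 9*π/2;  (1)²·∫sin(x)² dx = 1·π/2 = π/2.
  u² cross terms: 2·(3)·(1)·∫cos(5x)·sin(x) dx = 6·(0) = 0.
  So ∫_0^π u² dx = 9*π/2 + π/2 + 0 = 5*π.
  (u')² squared terms: (-15)²·∫sin(5x)² dx = 225·π/2 = 225*π/2;  (1)²·∫cos(x)² dx = 1·π/2 = π/2.
  (u')² cross terms: 2·(-15)·(1)·∫sin(5x)·cos(x) dx = -30·(0) = 0.
  So ∫_0^π (u')² dx = 225*π/2 + π/2 + 0 = 113*π.
||u||_{H^1}^2 = (5*π) + (113*π) = 118*π.


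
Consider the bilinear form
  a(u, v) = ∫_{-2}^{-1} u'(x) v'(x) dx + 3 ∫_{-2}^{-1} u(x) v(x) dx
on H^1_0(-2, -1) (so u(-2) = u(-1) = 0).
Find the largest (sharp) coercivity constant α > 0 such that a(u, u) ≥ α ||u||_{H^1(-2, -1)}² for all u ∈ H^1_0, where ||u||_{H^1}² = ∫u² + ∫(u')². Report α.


α = 1

Coercivity of a(·,·) on H^1_0(-2, -1) means a(u, u) ≥ α ||u||_{H^1}² for every u ∈ H^1_0.
The interval has length L = 1, and Poincaré/coercivity depend only on L. Here a(u, u) = ∫(u')² + (3)·∫u².
Here c = 3 ≥ 1, so a(u,u) = ∫(u')² + c∫u² ≥ ∫(u')² + ∫u² = ||u||_{H^1}², i.e. α = 1 works. No larger α is possible: a(u,u) ≥ α||u||_{H^1}² means (1−α)∫(u')² ≥ (α−c)∫u², and for the modes u_n = sin(nπ(x−x₀)/L) (x₀ the left endpoint) one has ∫u_n²/∫(u_n')² = (L/(nπ))² → 0, so a(u_n,u_n)/||u_n||_{H^1}² → 1. Hence the optimal constant is α = 1.
Therefore α = 1.


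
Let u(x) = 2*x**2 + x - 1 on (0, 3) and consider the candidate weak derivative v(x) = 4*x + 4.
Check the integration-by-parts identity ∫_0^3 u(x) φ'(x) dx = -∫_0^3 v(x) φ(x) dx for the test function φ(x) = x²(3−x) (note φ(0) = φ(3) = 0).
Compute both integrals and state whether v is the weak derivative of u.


LHS = -1107/20, RHS = -378/5. No, v is not the weak derivative of u.

u(x) = 2*x**2 + x - 1, classical derivative u'(x) = 4*x + 1.
φ(x) = x²(3−x), so φ'(x) = 3*x*(2 - x).
Note φ(0) = φ(3) = 0, so the boundary term u·φ vanishes.
LHS = ∫_0^3 u(x) φ'(x) dx = ∫_0^3 (-6*x^4 + 9*x^3 + 9*x^2 - 6*x) dx. Term by term:
  ∫_0^3 -6*x^4 dx = -1458/5;  ∫_0^3 9*x^3 dx = 729/4;  ∫_0^3 9*x^2 dx = 81;
  ∫_0^3 -6*x dx = -27.
Sum: -1458/5 + 729/4 + 81 − 27 = -1107/20.
So LHS = -1107/20.
∫_0^3 v(x) φ(x) dx = ∫_0^3 (-4*x^4 + 8*x^3 + 12*x^2) dx. Term by term:
  ∫_0^3 -4*x^4 dx = -972/5;  ∫_0^3 8*x^3 dx = 162;  ∫_0^3 12*x^2 dx = 108.
Sum: -972/5 + 162 + 108 = 378/5.
So RHS = -∫_0^3 v(x) φ(x) dx = -378/5.
LHS − RHS = 81/4 ≠ 0, so the identity fails.
(For a valid weak derivative the identity must hold for EVERY test function, in particular this one. The failure shows v is NOT the weak derivative of u.)
Correct weak derivative would be u'(x) = 4*x + 1.


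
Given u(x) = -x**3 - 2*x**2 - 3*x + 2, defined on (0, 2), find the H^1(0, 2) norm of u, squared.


||u||_{H^1}^2 = 15886/35

The H^1 norm (squared) on an interval (0, L) is
  ||u||_{H^1}^2 = ∫_0^L u(x)^2 dx + ∫_0^L u'(x)^2 dx.
Compute u'(x) = -3*x**2 - 4*x - 3.
Then u(x)^2 = x**6 + 4*x**5 + 10*x**4 + 8*x**3 + x**2 - 12*x + 4 and u'(x)^2 = 9*x**4 + 24*x**3 + 34*x**2 + 24*x + 9.
Integrate each monomial from 0 to 2 using ∫_0^2 c·x^n dx = c·2^(n+1)/(n+1):
  ∫_0^2 u(x)^2 dx = ∫_0^2 (x^6 + 4*x^5 + 10*x^4 + 8*x^3 + x^2 - 12*x + 4) dx. Term by term:
    ∫_0^2 x^6 dx = 128/7;  ∫_0^2 4*x^5 dx = 128/3;  ∫_0^2 10*x^4 dx = 64;
    ∫_0^2 8*x^3 dx = 32;  ∫_0^2 x^2 dx = 8/3;  ∫_0^2 -12*x dx = -24;
    ∫_0^2 4 dx = 8.
  Sum: 128/7 + 128/3 + 64 + 32 + 8/3 − 24 + 8 = 3016/21.
  ∫_0^2 u'(x)^2 dx = ∫_0^2 (9*x^4 + 24*x^3 + 34*x^2 + 24*x + 9) dx. Term by term:
    ∫_0^2 9*x^4 dx = 288/5;  ∫_0^2 24*x^3 dx = 96;  ∫_0^2 34*x^2 dx = 272/3;
    ∫_0^2 24*x dx = 48;  ∫_0^2 9 dx = 18.
  Sum: 288/5 + 96 + 272/3 + 48 + 18 = 4654/15.
Adding: ||u||_{H^1}^2 = 3016/21 + 4654/15 = 15886/35.
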